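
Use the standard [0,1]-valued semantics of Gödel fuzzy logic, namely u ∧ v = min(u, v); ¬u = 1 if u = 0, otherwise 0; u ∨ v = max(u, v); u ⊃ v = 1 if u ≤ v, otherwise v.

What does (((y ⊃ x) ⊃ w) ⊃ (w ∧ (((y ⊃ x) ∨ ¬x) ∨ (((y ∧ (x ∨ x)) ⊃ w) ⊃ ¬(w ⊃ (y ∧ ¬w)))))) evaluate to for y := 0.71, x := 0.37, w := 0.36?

1.00

(y ⊃ x): 0.71 > 0.37, so result = 0.37
((y ⊃ x) ⊃ w): 0.37 > 0.36, so result = 0.36
(y ⊃ x): 0.71 > 0.37, so result = 0.37
¬x: Gödel ¬ of 0.37 = 0 (operand ≠ 0)
((y ⊃ x) ∨ ¬x) = max(0.37, 0) = 0.37
(x ∨ x) = max(0.37, 0.37) = 0.37
(y ∧ (x ∨ x)) = min(0.71, 0.37) = 0.37
((y ∧ (x ∨ x)) ⊃ w): 0.37 > 0.36, so result = 0.36
¬w: Gödel ¬ of 0.36 = 0 (operand ≠ 0)
(y ∧ ¬w) = min(0.71, 0) = 0
(w ⊃ (y ∧ ¬w)): 0.36 > 0, so result = 0
¬(w ⊃ (y ∧ ¬w)): Gödel ¬ of 0 = 1 (operand is 0)
(((y ∧ (x ∨ x)) ⊃ w) ⊃ ¬(w ⊃ (y ∧ ¬w))): 0.36 ≤ 1, so result = 1
(((y ⊃ x) ∨ ¬x) ∨ (((y ∧ (x ∨ x)) ⊃ w) ⊃ ¬(w ⊃ (y ∧ ¬w)))) = max(0.37, 1) = 1
(w ∧ (((y ⊃ x) ∨ ¬x) ∨ (((y ∧ (x ∨ x)) ⊃ w) ⊃ ¬(w ⊃ (y ∧ ¬w))))) = min(0.36, 1) = 0.36
(((y ⊃ x) ⊃ w) ⊃ (w ∧ (((y ⊃ x) ∨ ¬x) ∨ (((y ∧ (x ∨ x)) ⊃ w) ⊃ ¬(w ⊃ (y ∧ ¬w)))))): 0.36 ≤ 0.36, so result = 1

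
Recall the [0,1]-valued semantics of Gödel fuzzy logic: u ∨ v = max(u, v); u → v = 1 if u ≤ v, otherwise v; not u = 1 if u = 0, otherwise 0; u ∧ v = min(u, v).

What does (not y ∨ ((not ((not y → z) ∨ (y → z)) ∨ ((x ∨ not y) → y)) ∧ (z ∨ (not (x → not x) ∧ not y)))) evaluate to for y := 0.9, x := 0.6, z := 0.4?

not y: Gödel ¬ of 0.9 = 0 (operand ≠ 0)
not y: Gödel ¬ of 0.9 = 0 (operand ≠ 0)
(not y → z): 0 ≤ 0.4, so result = 1
(y → z): 0.9 > 0.4, so result = 0.4
((not y → z) ∨ (y → z)) = max(1, 0.4) = 1
not ((not y → z) ∨ (y → z)): Gödel ¬ of 1 = 0 (operand ≠ 0)
not y: Gödel ¬ of 0.9 = 0 (operand ≠ 0)
(x ∨ not y) = max(0.6, 0) = 0.6
((x ∨ not y) → y): 0.6 ≤ 0.9, so result = 1
(not ((not y → z) ∨ (y → z)) ∨ ((x ∨ not y) → y)) = max(0, 1) = 1
not x: Gödel ¬ of 0.6 = 0 (operand ≠ 0)
(x → not x): 0.6 > 0, so result = 0
not (x → not x): Gödel ¬ of 0 = 1 (operand is 0)
not y: Gödel ¬ of 0.9 = 0 (operand ≠ 0)
(not (x → not x) ∧ not y) = min(1, 0) = 0
(z ∨ (not (x → not x) ∧ not y)) = max(0.4, 0) = 0.4
((not ((not y → z) ∨ (y → z)) ∨ ((x ∨ not y) → y)) ∧ (z ∨ (not (x → not x) ∧ not y))) = min(1, 0.4) = 0.4
(not y ∨ ((not ((not y → z) ∨ (y → z)) ∨ ((x ∨ not y) → y)) ∧ (z ∨ (not (x → not x) ∧ not y)))) = max(0, 0.4) = 0.4

0.40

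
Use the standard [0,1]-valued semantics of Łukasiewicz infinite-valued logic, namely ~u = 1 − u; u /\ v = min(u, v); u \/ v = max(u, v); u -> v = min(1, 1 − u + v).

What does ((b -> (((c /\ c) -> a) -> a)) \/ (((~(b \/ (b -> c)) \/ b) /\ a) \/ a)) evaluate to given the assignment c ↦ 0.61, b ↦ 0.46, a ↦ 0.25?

1.00

(c /\ c) = min(0.61, 0.61) = 0.61
((c /\ c) -> a): min(1, 1 − 0.61 + 0.25) = 0.64
(((c /\ c) -> a) -> a): min(1, 1 − 0.64 + 0.25) = 0.61
(b -> (((c /\ c) -> a) -> a)): min(1, 1 − 0.46 + 0.61) = 1
(b -> c): min(1, 1 − 0.46 + 0.61) = 1
(b \/ (b -> c)) = max(0.46, 1) = 1
~(b \/ (b -> c)): Łukasiewicz ¬ gives 1 − 1 = 0
(~(b \/ (b -> c)) \/ b) = max(0, 0.46) = 0.46
((~(b \/ (b -> c)) \/ b) /\ a) = min(0.46, 0.25) = 0.25
(((~(b \/ (b -> c)) \/ b) /\ a) \/ a) = max(0.25, 0.25) = 0.25
((b -> (((c /\ c) -> a) -> a)) \/ (((~(b \/ (b -> c)) \/ b) /\ a) \/ a)) = max(1, 0.25) = 1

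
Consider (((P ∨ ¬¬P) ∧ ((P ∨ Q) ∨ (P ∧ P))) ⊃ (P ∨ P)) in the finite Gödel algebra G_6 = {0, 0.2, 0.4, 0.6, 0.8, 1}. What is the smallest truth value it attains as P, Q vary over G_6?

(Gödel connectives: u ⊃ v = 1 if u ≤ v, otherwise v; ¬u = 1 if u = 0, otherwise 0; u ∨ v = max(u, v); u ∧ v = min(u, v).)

0.20

The minimum is attained at P = 0.2, Q = 0.4:
  ¬P: Gödel ¬ of 0.2 = 0 (operand ≠ 0)
  ¬¬P: Gödel ¬ of 0 = 1 (operand is 0)
  (P ∨ ¬¬P) = max(0.2, 1) = 1
  (P ∨ Q) = max(0.2, 0.4) = 0.4
  (P ∧ P) = min(0.2, 0.2) = 0.2
  ((P ∨ Q) ∨ (P ∧ P)) = max(0.4, 0.2) = 0.4
  ((P ∨ ¬¬P) ∧ ((P ∨ Q) ∨ (P ∧ P))) = min(1, 0.4) = 0.4
  (P ∨ P) = max(0.2, 0.2) = 0.2
  (((P ∨ ¬¬P) ∧ ((P ∨ Q) ∨ (P ∧ P))) ⊃ (P ∨ P)): 0.4 > 0.2, so result = 0.2
Checking all 36 assignments confirms none give a value below 0.20.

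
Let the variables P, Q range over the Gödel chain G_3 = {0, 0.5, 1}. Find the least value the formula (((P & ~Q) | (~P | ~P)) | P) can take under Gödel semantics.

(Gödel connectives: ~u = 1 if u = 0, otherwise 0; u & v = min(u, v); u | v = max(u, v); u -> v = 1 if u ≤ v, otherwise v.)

The minimum is attained at P = 0.5, Q = 0:
  ~Q: Gödel ¬ of 0 = 1 (operand is 0)
  (P & ~Q) = min(0.5, 1) = 0.5
  ~P: Gödel ¬ of 0.5 = 0 (operand ≠ 0)
  ~P: Gödel ¬ of 0.5 = 0 (operand ≠ 0)
  (~P | ~P) = max(0, 0) = 0
  ((P & ~Q) | (~P | ~P)) = max(0.5, 0) = 0.5
  (((P & ~Q) | (~P | ~P)) | P) = max(0.5, 0.5) = 0.5
Checking all 9 assignments confirms none give a value below 0.50.

0.50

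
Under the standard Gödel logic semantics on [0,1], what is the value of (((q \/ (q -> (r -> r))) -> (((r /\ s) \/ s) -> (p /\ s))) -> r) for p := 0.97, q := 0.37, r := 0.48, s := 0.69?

(r -> r): 0.48 ≤ 0.48, so result = 1
(q -> (r -> r)): 0.37 ≤ 1, so result = 1
(q \/ (q -> (r -> r))) = max(0.37, 1) = 1
(r /\ s) = min(0.48, 0.69) = 0.48
((r /\ s) \/ s) = max(0.48, 0.69) = 0.69
(p /\ s) = min(0.97, 0.69) = 0.69
(((r /\ s) \/ s) -> (p /\ s)): 0.69 ≤ 0.69, so result = 1
((q \/ (q -> (r -> r))) -> (((r /\ s) \/ s) -> (p /\ s))): 1 ≤ 1, so result = 1
(((q \/ (q -> (r -> r))) -> (((r /\ s) \/ s) -> (p /\ s))) -> r): 1 > 0.48, so result = 0.48

0.48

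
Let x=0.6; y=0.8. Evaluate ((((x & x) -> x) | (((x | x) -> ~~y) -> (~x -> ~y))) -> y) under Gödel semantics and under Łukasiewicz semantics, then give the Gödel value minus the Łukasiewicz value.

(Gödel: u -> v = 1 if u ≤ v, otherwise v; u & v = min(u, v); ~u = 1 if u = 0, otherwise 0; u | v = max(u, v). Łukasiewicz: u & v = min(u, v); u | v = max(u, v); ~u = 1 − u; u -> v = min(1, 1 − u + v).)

Gödel evaluation:
  (x & x) = min(0.6, 0.6) = 0.6
  ((x & x) -> x): 0.6 ≤ 0.6, so result = 1
  (x | x) = max(0.6, 0.6) = 0.6
  ~y: Gödel ¬ of 0.8 = 0 (operand ≠ 0)
  ~~y: Gödel ¬ of 0 = 1 (operand is 0)
  ((x | x) -> ~~y): 0.6 ≤ 1, so result = 1
  ~x: Gödel ¬ of 0.6 = 0 (operand ≠ 0)
  ~y: Gödel ¬ of 0.8 = 0 (operand ≠ 0)
  (~x -> ~y): 0 ≤ 0, so result = 1
  (((x | x) -> ~~y) -> (~x -> ~y)): 1 ≤ 1, so result = 1
  (((x & x) -> x) | (((x | x) -> ~~y) -> (~x -> ~y))) = max(1, 1) = 1
  ((((x & x) -> x) | (((x | x) -> ~~y) -> (~x -> ~y))) -> y): 1 > 0.8, so result = 0.8
  Gödel value = 0.8
Łukasiewicz evaluation:
  (x & x) = min(0.6, 0.6) = 0.6
  ((x & x) -> x): min(1, 1 − 0.6 + 0.6) = 1
  (x | x) = max(0.6, 0.6) = 0.6
  ~y: Łukasiewicz ¬ gives 1 − 0.8 = 0.2
  ~~y: Łukasiewicz ¬ gives 1 − 0.2 = 0.8
  ((x | x) -> ~~y): min(1, 1 − 0.6 + 0.8) = 1
  ~x: Łukasiewicz ¬ gives 1 − 0.6 = 0.4
  ~y: Łukasiewicz ¬ gives 1 − 0.8 = 0.2
  (~x -> ~y): min(1, 1 − 0.4 + 0.2) = 0.8
  (((x | x) -> ~~y) -> (~x -> ~y)): min(1, 1 − 1 + 0.8) = 0.8
  (((x & x) -> x) | (((x | x) -> ~~y) -> (~x -> ~y))) = max(1, 0.8) = 1
  ((((x & x) -> x) | (((x | x) -> ~~y) -> (~x -> ~y))) -> y): min(1, 1 − 1 + 0.8) = 0.8
  Łukasiewicz value = 0.8
Difference: 0.8 − 0.8 = 0.00

0.00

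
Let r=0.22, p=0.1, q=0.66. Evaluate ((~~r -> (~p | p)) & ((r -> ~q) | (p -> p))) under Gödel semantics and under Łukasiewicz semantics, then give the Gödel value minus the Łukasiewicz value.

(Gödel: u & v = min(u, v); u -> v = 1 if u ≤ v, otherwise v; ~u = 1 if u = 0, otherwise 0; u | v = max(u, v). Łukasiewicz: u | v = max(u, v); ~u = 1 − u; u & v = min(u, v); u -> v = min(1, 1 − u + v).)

Gödel evaluation:
  ~r: Gödel ¬ of 0.22 = 0 (operand ≠ 0)
  ~~r: Gödel ¬ of 0 = 1 (operand is 0)
  ~p: Gödel ¬ of 0.1 = 0 (operand ≠ 0)
  (~p | p) = max(0, 0.1) = 0.1
  (~~r -> (~p | p)): 1 > 0.1, so result = 0.1
  ~q: Gödel ¬ of 0.66 = 0 (operand ≠ 0)
  (r -> ~q): 0.22 > 0, so result = 0
  (p -> p): 0.1 ≤ 0.1, so result = 1
  ((r -> ~q) | (p -> p)) = max(0, 1) = 1
  ((~~r -> (~p | p)) & ((r -> ~q) | (p -> p))) = min(0.1, 1) = 0.1
  Gödel value = 0.1
Łukasiewicz evaluation:
  ~r: Łukasiewicz ¬ gives 1 − 0.22 = 0.78
  ~~r: Łukasiewicz ¬ gives 1 − 0.78 = 0.22
  ~p: Łukasiewicz ¬ gives 1 − 0.1 = 0.9
  (~p | p) = max(0.9, 0.1) = 0.9
  (~~r -> (~p | p)): min(1, 1 − 0.22 + 0.9) = 1
  ~q: Łukasiewicz ¬ gives 1 − 0.66 = 0.34
  (r -> ~q): min(1, 1 − 0.22 + 0.34) = 1
  (p -> p): min(1, 1 − 0.1 + 0.1) = 1
  ((r -> ~q) | (p -> p)) = max(1, 1) = 1
  ((~~r -> (~p | p)) & ((r -> ~q) | (p -> p))) = min(1, 1) = 1
  Łukasiewicz value = 1
Difference: 0.1 − 1 = -0.90

-0.90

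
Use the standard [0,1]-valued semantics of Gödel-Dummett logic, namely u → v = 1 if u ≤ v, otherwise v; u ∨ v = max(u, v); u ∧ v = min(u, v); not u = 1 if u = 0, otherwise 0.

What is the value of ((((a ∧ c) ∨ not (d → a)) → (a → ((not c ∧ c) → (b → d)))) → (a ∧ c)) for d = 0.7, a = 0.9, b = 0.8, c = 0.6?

(a ∧ c) = min(0.9, 0.6) = 0.6
(d → a): 0.7 ≤ 0.9, so result = 1
not (d → a): Gödel ¬ of 1 = 0 (operand ≠ 0)
((a ∧ c) ∨ not (d → a)) = max(0.6, 0) = 0.6
not c: Gödel ¬ of 0.6 = 0 (operand ≠ 0)
(not c ∧ c) = min(0, 0.6) = 0
(b → d): 0.8 > 0.7, so result = 0.7
((not c ∧ c) → (b → d)): 0 ≤ 0.7, so result = 1
(a → ((not c ∧ c) → (b → d))): 0.9 ≤ 1, so result = 1
(((a ∧ c) ∨ not (d → a)) → (a → ((not c ∧ c) → (b → d)))): 0.6 ≤ 1, so result = 1
(a ∧ c) = min(0.9, 0.6) = 0.6
((((a ∧ c) ∨ not (d → a)) → (a → ((not c ∧ c) → (b → d)))) → (a ∧ c)): 1 > 0.6, so result = 0.6

0.60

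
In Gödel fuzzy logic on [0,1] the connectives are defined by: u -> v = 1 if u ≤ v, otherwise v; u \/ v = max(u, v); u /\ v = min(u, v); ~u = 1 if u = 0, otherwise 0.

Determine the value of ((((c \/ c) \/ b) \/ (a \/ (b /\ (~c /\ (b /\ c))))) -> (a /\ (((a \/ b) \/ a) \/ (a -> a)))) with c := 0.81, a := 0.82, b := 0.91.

(c \/ c) = max(0.81, 0.81) = 0.81
((c \/ c) \/ b) = max(0.81, 0.91) = 0.91
~c: Gödel ¬ of 0.81 = 0 (operand ≠ 0)
(b /\ c) = min(0.91, 0.81) = 0.81
(~c /\ (b /\ c)) = min(0, 0.81) = 0
(b /\ (~c /\ (b /\ c))) = min(0.91, 0) = 0
(a \/ (b /\ (~c /\ (b /\ c)))) = max(0.82, 0) = 0.82
(((c \/ c) \/ b) \/ (a \/ (b /\ (~c /\ (b /\ c))))) = max(0.91, 0.82) = 0.91
(a \/ b) = max(0.82, 0.91) = 0.91
((a \/ b) \/ a) = max(0.91, 0.82) = 0.91
(a -> a): 0.82 ≤ 0.82, so result = 1
(((a \/ b) \/ a) \/ (a -> a)) = max(0.91, 1) = 1
(a /\ (((a \/ b) \/ a) \/ (a -> a))) = min(0.82, 1) = 0.82
((((c \/ c) \/ b) \/ (a \/ (b /\ (~c /\ (b /\ c))))) -> (a /\ (((a \/ b) \/ a) \/ (a -> a)))): 0.91 > 0.82, so result = 0.82

0.82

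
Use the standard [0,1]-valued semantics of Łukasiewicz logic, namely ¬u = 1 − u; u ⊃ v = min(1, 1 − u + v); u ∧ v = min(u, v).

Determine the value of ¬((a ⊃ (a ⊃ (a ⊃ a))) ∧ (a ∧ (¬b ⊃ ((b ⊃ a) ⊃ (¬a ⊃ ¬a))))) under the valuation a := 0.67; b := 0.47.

0.33

(a ⊃ a): min(1, 1 − 0.67 + 0.67) = 1
(a ⊃ (a ⊃ a)): min(1, 1 − 0.67 + 1) = 1
(a ⊃ (a ⊃ (a ⊃ a))): min(1, 1 − 0.67 + 1) = 1
¬b: Łukasiewicz ¬ gives 1 − 0.47 = 0.53
(b ⊃ a): min(1, 1 − 0.47 + 0.67) = 1
¬a: Łukasiewicz ¬ gives 1 − 0.67 = 0.33
¬a: Łukasiewicz ¬ gives 1 − 0.67 = 0.33
(¬a ⊃ ¬a): min(1, 1 − 0.33 + 0.33) = 1
((b ⊃ a) ⊃ (¬a ⊃ ¬a)): min(1, 1 − 1 + 1) = 1
(¬b ⊃ ((b ⊃ a) ⊃ (¬a ⊃ ¬a))): min(1, 1 − 0.53 + 1) = 1
(a ∧ (¬b ⊃ ((b ⊃ a) ⊃ (¬a ⊃ ¬a)))) = min(0.67, 1) = 0.67
((a ⊃ (a ⊃ (a ⊃ a))) ∧ (a ∧ (¬b ⊃ ((b ⊃ a) ⊃ (¬a ⊃ ¬a))))) = min(1, 0.67) = 0.67
¬((a ⊃ (a ⊃ (a ⊃ a))) ∧ (a ∧ (¬b ⊃ ((b ⊃ a) ⊃ (¬a ⊃ ¬a))))): Łukasiewicz ¬ gives 1 − 0.67 = 0.33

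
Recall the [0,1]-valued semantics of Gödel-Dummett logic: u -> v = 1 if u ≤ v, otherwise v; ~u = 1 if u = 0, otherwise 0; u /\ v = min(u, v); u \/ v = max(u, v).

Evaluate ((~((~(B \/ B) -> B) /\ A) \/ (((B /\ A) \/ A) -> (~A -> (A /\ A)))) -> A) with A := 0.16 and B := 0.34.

0.16

(B \/ B) = max(0.34, 0.34) = 0.34
~(B \/ B): Gödel ¬ of 0.34 = 0 (operand ≠ 0)
(~(B \/ B) -> B): 0 ≤ 0.34, so result = 1
((~(B \/ B) -> B) /\ A) = min(1, 0.16) = 0.16
~((~(B \/ B) -> B) /\ A): Gödel ¬ of 0.16 = 0 (operand ≠ 0)
(B /\ A) = min(0.34, 0.16) = 0.16
((B /\ A) \/ A) = max(0.16, 0.16) = 0.16
~A: Gödel ¬ of 0.16 = 0 (operand ≠ 0)
(A /\ A) = min(0.16, 0.16) = 0.16
(~A -> (A /\ A)): 0 ≤ 0.16, so result = 1
(((B /\ A) \/ A) -> (~A -> (A /\ A))): 0.16 ≤ 1, so result = 1
(~((~(B \/ B) -> B) /\ A) \/ (((B /\ A) \/ A) -> (~A -> (A /\ A)))) = max(0, 1) = 1
((~((~(B \/ B) -> B) /\ A) \/ (((B /\ A) \/ A) -> (~A -> (A /\ A)))) -> A): 1 > 0.16, so result = 0.16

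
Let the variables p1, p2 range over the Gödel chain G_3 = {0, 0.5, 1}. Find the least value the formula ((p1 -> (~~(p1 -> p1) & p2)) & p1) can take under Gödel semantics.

0.00

The minimum is attained at p1 = 0, p2 = 0:
  (p1 -> p1): 0 ≤ 0, so result = 1
  ~(p1 -> p1): Gödel ¬ of 1 = 0 (operand ≠ 0)
  ~~(p1 -> p1): Gödel ¬ of 0 = 1 (operand is 0)
  (~~(p1 -> p1) & p2) = min(1, 0) = 0
  (p1 -> (~~(p1 -> p1) & p2)): 0 ≤ 0, so result = 1
  ((p1 -> (~~(p1 -> p1) & p2)) & p1) = min(1, 0) = 0
Checking all 9 assignments confirms none give a value below 0.00.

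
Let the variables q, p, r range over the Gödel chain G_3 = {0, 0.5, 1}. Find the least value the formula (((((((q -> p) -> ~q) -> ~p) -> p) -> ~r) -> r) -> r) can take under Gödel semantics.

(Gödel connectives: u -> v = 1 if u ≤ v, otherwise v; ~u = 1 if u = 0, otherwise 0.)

0.50

The minimum is attained at q = 0, p = 0.5, r = 0.5:
  (q -> p): 0 ≤ 0.5, so result = 1
  ~q: Gödel ¬ of 0 = 1 (operand is 0)
  ((q -> p) -> ~q): 1 ≤ 1, so result = 1
  ~p: Gödel ¬ of 0.5 = 0 (operand ≠ 0)
  (((q -> p) -> ~q) -> ~p): 1 > 0, so result = 0
  ((((q -> p) -> ~q) -> ~p) -> p): 0 ≤ 0.5, so result = 1
  ~r: Gödel ¬ of 0.5 = 0 (operand ≠ 0)
  (((((q -> p) -> ~q) -> ~p) -> p) -> ~r): 1 > 0, so result = 0
  ((((((q -> p) -> ~q) -> ~p) -> p) -> ~r) -> r): 0 ≤ 0.5, so result = 1
  (((((((q -> p) -> ~q) -> ~p) -> p) -> ~r) -> r) -> r): 1 > 0.5, so result = 0.5
Checking all 27 assignments confirms none give a value below 0.50.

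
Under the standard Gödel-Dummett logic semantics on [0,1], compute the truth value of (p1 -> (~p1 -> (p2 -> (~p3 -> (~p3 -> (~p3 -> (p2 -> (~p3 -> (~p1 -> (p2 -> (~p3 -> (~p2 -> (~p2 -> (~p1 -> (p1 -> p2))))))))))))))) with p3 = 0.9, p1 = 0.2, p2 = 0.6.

~p1: Gödel ¬ of 0.2 = 0 (operand ≠ 0)
~p3: Gödel ¬ of 0.9 = 0 (operand ≠ 0)
~p3: Gödel ¬ of 0.9 = 0 (operand ≠ 0)
~p3: Gödel ¬ of 0.9 = 0 (operand ≠ 0)
~p3: Gödel ¬ of 0.9 = 0 (operand ≠ 0)
~p1: Gödel ¬ of 0.2 = 0 (operand ≠ 0)
~p3: Gödel ¬ of 0.9 = 0 (operand ≠ 0)
~p2: Gödel ¬ of 0.6 = 0 (operand ≠ 0)
~p2: Gödel ¬ of 0.6 = 0 (operand ≠ 0)
~p1: Gödel ¬ of 0.2 = 0 (operand ≠ 0)
(p1 -> p2): 0.2 ≤ 0.6, so result = 1
(~p1 -> (p1 -> p2)): 0 ≤ 1, so result = 1
(~p2 -> (~p1 -> (p1 -> p2))): 0 ≤ 1, so result = 1
(~p2 -> (~p2 -> (~p1 -> (p1 -> p2)))): 0 ≤ 1, so result = 1
(~p3 -> (~p2 -> (~p2 -> (~p1 -> (p1 -> p2))))): 0 ≤ 1, so result = 1
(p2 -> (~p3 -> (~p2 -> (~p2 -> (~p1 -> (p1 -> p2)))))): 0.6 ≤ 1, so result = 1
(~p1 -> (p2 -> (~p3 -> (~p2 -> (~p2 -> (~p1 -> (p1 -> p2))))))): 0 ≤ 1, so result = 1
(~p3 -> (~p1 -> (p2 -> (~p3 -> (~p2 -> (~p2 -> (~p1 -> (p1 -> p2)))))))): 0 ≤ 1, so result = 1
(p2 -> (~p3 -> (~p1 -> (p2 -> (~p3 -> (~p2 -> (~p2 -> (~p1 -> (p1 -> p2))))))))): 0.6 ≤ 1, so result = 1
(~p3 -> (p2 -> (~p3 -> (~p1 -> (p2 -> (~p3 -> (~p2 -> (~p2 -> (~p1 -> (p1 -> p2)))))))))): 0 ≤ 1, so result = 1
(~p3 -> (~p3 -> (p2 -> (~p3 -> (~p1 -> (p2 -> (~p3 -> (~p2 -> (~p2 -> (~p1 -> (p1 -> p2))))))))))): 0 ≤ 1, so result = 1
(~p3 -> (~p3 -> (~p3 -> (p2 -> (~p3 -> (~p1 -> (p2 -> (~p3 -> (~p2 -> (~p2 -> (~p1 -> (p1 -> p2)))))))))))): 0 ≤ 1, so result = 1
(p2 -> (~p3 -> (~p3 -> (~p3 -> (p2 -> (~p3 -> (~p1 -> (p2 -> (~p3 -> (~p2 -> (~p2 -> (~p1 -> (p1 -> p2))))))))))))): 0.6 ≤ 1, so result = 1
(~p1 -> (p2 -> (~p3 -> (~p3 -> (~p3 -> (p2 -> (~p3 -> (~p1 -> (p2 -> (~p3 -> (~p2 -> (~p2 -> (~p1 -> (p1 -> p2)))))))))))))): 0 ≤ 1, so result = 1
(p1 -> (~p1 -> (p2 -> (~p3 -> (~p3 -> (~p3 -> (p2 -> (~p3 -> (~p1 -> (p2 -> (~p3 -> (~p2 -> (~p2 -> (~p1 -> (p1 -> p2))))))))))))))): 0.2 ≤ 1, so result = 1

1.00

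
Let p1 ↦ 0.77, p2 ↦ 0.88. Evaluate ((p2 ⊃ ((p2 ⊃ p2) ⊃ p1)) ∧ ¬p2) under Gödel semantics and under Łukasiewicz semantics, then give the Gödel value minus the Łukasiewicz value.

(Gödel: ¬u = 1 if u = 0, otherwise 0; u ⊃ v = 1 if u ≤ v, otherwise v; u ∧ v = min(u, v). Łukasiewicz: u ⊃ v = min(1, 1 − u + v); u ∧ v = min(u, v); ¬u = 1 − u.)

Gödel evaluation:
  (p2 ⊃ p2): 0.88 ≤ 0.88, so result = 1
  ((p2 ⊃ p2) ⊃ p1): 1 > 0.77, so result = 0.77
  (p2 ⊃ ((p2 ⊃ p2) ⊃ p1)): 0.88 > 0.77, so result = 0.77
  ¬p2: Gödel ¬ of 0.88 = 0 (operand ≠ 0)
  ((p2 ⊃ ((p2 ⊃ p2) ⊃ p1)) ∧ ¬p2) = min(0.77, 0) = 0
  Gödel value = 0
Łukasiewicz evaluation:
  (p2 ⊃ p2): min(1, 1 − 0.88 + 0.88) = 1
  ((p2 ⊃ p2) ⊃ p1): min(1, 1 − 1 + 0.77) = 0.77
  (p2 ⊃ ((p2 ⊃ p2) ⊃ p1)): min(1, 1 − 0.88 + 0.77) = 0.89
  ¬p2: Łukasiewicz ¬ gives 1 − 0.88 = 0.12
  ((p2 ⊃ ((p2 ⊃ p2) ⊃ p1)) ∧ ¬p2) = min(0.89, 0.12) = 0.12
  Łukasiewicz value = 0.12
Difference: 0 − 0.12 = -0.12

-0.12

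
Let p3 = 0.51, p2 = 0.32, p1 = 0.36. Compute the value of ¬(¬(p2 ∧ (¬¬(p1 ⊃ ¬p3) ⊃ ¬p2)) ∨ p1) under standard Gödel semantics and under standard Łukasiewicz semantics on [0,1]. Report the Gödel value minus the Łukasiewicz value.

-0.32

Gödel evaluation:
  ¬p3: Gödel ¬ of 0.51 = 0 (operand ≠ 0)
  (p1 ⊃ ¬p3): 0.36 > 0, so result = 0
  ¬(p1 ⊃ ¬p3): Gödel ¬ of 0 = 1 (operand is 0)
  ¬¬(p1 ⊃ ¬p3): Gödel ¬ of 1 = 0 (operand ≠ 0)
  ¬p2: Gödel ¬ of 0.32 = 0 (operand ≠ 0)
  (¬¬(p1 ⊃ ¬p3) ⊃ ¬p2): 0 ≤ 0, so result = 1
  (p2 ∧ (¬¬(p1 ⊃ ¬p3) ⊃ ¬p2)) = min(0.32, 1) = 0.32
  ¬(p2 ∧ (¬¬(p1 ⊃ ¬p3) ⊃ ¬p2)): Gödel ¬ of 0.32 = 0 (operand ≠ 0)
  (¬(p2 ∧ (¬¬(p1 ⊃ ¬p3) ⊃ ¬p2)) ∨ p1) = max(0, 0.36) = 0.36
  ¬(¬(p2 ∧ (¬¬(p1 ⊃ ¬p3) ⊃ ¬p2)) ∨ p1): Gödel ¬ of 0.36 = 0 (operand ≠ 0)
  Gödel value = 0
Łukasiewicz evaluation:
  ¬p3: Łukasiewicz ¬ gives 1 − 0.51 = 0.49
  (p1 ⊃ ¬p3): min(1, 1 − 0.36 + 0.49) = 1
  ¬(p1 ⊃ ¬p3): Łukasiewicz ¬ gives 1 − 1 = 0
  ¬¬(p1 ⊃ ¬p3): Łukasiewicz ¬ gives 1 − 0 = 1
  ¬p2: Łukasiewicz ¬ gives 1 − 0.32 = 0.68
  (¬¬(p1 ⊃ ¬p3) ⊃ ¬p2): min(1, 1 − 1 + 0.68) = 0.68
  (p2 ∧ (¬¬(p1 ⊃ ¬p3) ⊃ ¬p2)) = min(0.32, 0.68) = 0.32
  ¬(p2 ∧ (¬¬(p1 ⊃ ¬p3) ⊃ ¬p2)): Łukasiewicz ¬ gives 1 − 0.32 = 0.68
  (¬(p2 ∧ (¬¬(p1 ⊃ ¬p3) ⊃ ¬p2)) ∨ p1) = max(0.68, 0.36) = 0.68
  ¬(¬(p2 ∧ (¬¬(p1 ⊃ ¬p3) ⊃ ¬p2)) ∨ p1): Łukasiewicz ¬ gives 1 − 0.68 = 0.32
  Łukasiewicz value = 0.32
Difference: 0 − 0.32 = -0.32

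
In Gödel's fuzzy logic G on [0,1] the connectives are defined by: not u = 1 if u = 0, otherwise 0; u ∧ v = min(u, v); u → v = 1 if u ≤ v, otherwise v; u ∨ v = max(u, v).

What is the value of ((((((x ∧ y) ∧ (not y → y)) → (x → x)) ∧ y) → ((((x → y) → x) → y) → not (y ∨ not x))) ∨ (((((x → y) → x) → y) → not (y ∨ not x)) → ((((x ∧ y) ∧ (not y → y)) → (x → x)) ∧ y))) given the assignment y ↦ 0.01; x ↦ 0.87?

(x ∧ y) = min(0.87, 0.01) = 0.01
not y: Gödel ¬ of 0.01 = 0 (operand ≠ 0)
(not y → y): 0 ≤ 0.01, so result = 1
((x ∧ y) ∧ (not y → y)) = min(0.01, 1) = 0.01
(x → x): 0.87 ≤ 0.87, so result = 1
(((x ∧ y) ∧ (not y → y)) → (x → x)): 0.01 ≤ 1, so result = 1
((((x ∧ y) ∧ (not y → y)) → (x → x)) ∧ y) = min(1, 0.01) = 0.01
(x → y): 0.87 > 0.01, so result = 0.01
((x → y) → x): 0.01 ≤ 0.87, so result = 1
(((x → y) → x) → y): 1 > 0.01, so result = 0.01
not x: Gödel ¬ of 0.87 = 0 (operand ≠ 0)
(y ∨ not x) = max(0.01, 0) = 0.01
not (y ∨ not x): Gödel ¬ of 0.01 = 0 (operand ≠ 0)
((((x → y) → x) → y) → not (y ∨ not x)): 0.01 > 0, so result = 0
(((((x ∧ y) ∧ (not y → y)) → (x → x)) ∧ y) → ((((x → y) → x) → y) → not (y ∨ not x))): 0.01 > 0, so result = 0
(x → y): 0.87 > 0.01, so result = 0.01
((x → y) → x): 0.01 ≤ 0.87, so result = 1
(((x → y) → x) → y): 1 > 0.01, so result = 0.01
not x: Gödel ¬ of 0.87 = 0 (operand ≠ 0)
(y ∨ not x) = max(0.01, 0) = 0.01
not (y ∨ not x): Gödel ¬ of 0.01 = 0 (operand ≠ 0)
((((x → y) → x) → y) → not (y ∨ not x)): 0.01 > 0, so result = 0
(x ∧ y) = min(0.87, 0.01) = 0.01
not y: Gödel ¬ of 0.01 = 0 (operand ≠ 0)
(not y → y): 0 ≤ 0.01, so result = 1
((x ∧ y) ∧ (not y → y)) = min(0.01, 1) = 0.01
(x → x): 0.87 ≤ 0.87, so result = 1
(((x ∧ y) ∧ (not y → y)) → (x → x)): 0.01 ≤ 1, so result = 1
((((x ∧ y) ∧ (not y → y)) → (x → x)) ∧ y) = min(1, 0.01) = 0.01
(((((x → y) → x) → y) → not (y ∨ not x)) → ((((x ∧ y) ∧ (not y → y)) → (x → x)) ∧ y)): 0 ≤ 0.01, so result = 1
((((((x ∧ y) ∧ (not y → y)) → (x → x)) ∧ y) → ((((x → y) → x) → y) → not (y ∨ not x))) ∨ (((((x → y) → x) → y) → not (y ∨ not x)) → ((((x ∧ y) ∧ (not y → y)) → (x → x)) ∧ y))) = max(0, 1) = 1

1.00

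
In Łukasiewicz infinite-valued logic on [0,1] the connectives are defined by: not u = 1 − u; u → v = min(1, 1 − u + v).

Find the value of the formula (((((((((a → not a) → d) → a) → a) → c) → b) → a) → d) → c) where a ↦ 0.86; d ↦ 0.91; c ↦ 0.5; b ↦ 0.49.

0.50

not a: Łukasiewicz ¬ gives 1 − 0.86 = 0.14
(a → not a): min(1, 1 − 0.86 + 0.14) = 0.28
((a → not a) → d): min(1, 1 − 0.28 + 0.91) = 1
(((a → not a) → d) → a): min(1, 1 − 1 + 0.86) = 0.86
((((a → not a) → d) → a) → a): min(1, 1 − 0.86 + 0.86) = 1
(((((a → not a) → d) → a) → a) → c): min(1, 1 − 1 + 0.5) = 0.5
((((((a → not a) → d) → a) → a) → c) → b): min(1, 1 − 0.5 + 0.49) = 0.99
(((((((a → not a) → d) → a) → a) → c) → b) → a): min(1, 1 − 0.99 + 0.86) = 0.87
((((((((a → not a) → d) → a) → a) → c) → b) → a) → d): min(1, 1 − 0.87 + 0.91) = 1
(((((((((a → not a) → d) → a) → a) → c) → b) → a) → d) → c): min(1, 1 − 1 + 0.5) = 0.5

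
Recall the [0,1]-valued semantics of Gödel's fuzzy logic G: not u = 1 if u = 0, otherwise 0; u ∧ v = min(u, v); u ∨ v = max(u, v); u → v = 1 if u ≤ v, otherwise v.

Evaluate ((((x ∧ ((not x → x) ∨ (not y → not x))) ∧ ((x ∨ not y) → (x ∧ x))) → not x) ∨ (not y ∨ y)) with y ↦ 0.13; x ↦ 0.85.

not x: Gödel ¬ of 0.85 = 0 (operand ≠ 0)
(not x → x): 0 ≤ 0.85, so result = 1
not y: Gödel ¬ of 0.13 = 0 (operand ≠ 0)
not x: Gödel ¬ of 0.85 = 0 (operand ≠ 0)
(not y → not x): 0 ≤ 0, so result = 1
((not x → x) ∨ (not y → not x)) = max(1, 1) = 1
(x ∧ ((not x → x) ∨ (not y → not x))) = min(0.85, 1) = 0.85
not y: Gödel ¬ of 0.13 = 0 (operand ≠ 0)
(x ∨ not y) = max(0.85, 0) = 0.85
(x ∧ x) = min(0.85, 0.85) = 0.85
((x ∨ not y) → (x ∧ x)): 0.85 ≤ 0.85, so result = 1
((x ∧ ((not x → x) ∨ (not y → not x))) ∧ ((x ∨ not y) → (x ∧ x))) = min(0.85, 1) = 0.85
not x: Gödel ¬ of 0.85 = 0 (operand ≠ 0)
(((x ∧ ((not x → x) ∨ (not y → not x))) ∧ ((x ∨ not y) → (x ∧ x))) → not x): 0.85 > 0, so result = 0
not y: Gödel ¬ of 0.13 = 0 (operand ≠ 0)
(not y ∨ y) = max(0, 0.13) = 0.13
((((x ∧ ((not x → x) ∨ (not y → not x))) ∧ ((x ∨ not y) → (x ∧ x))) → not x) ∨ (not y ∨ y)) = max(0, 0.13) = 0.13

0.13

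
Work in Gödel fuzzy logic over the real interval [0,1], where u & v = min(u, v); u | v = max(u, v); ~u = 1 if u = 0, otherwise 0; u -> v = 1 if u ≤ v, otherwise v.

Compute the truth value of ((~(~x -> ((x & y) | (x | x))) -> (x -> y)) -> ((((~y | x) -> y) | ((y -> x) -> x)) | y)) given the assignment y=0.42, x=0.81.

~x: Gödel ¬ of 0.81 = 0 (operand ≠ 0)
(x & y) = min(0.81, 0.42) = 0.42
(x | x) = max(0.81, 0.81) = 0.81
((x & y) | (x | x)) = max(0.42, 0.81) = 0.81
(~x -> ((x & y) | (x | x))): 0 ≤ 0.81, so result = 1
~(~x -> ((x & y) | (x | x))): Gödel ¬ of 1 = 0 (operand ≠ 0)
(x -> y): 0.81 > 0.42, so result = 0.42
(~(~x -> ((x & y) | (x | x))) -> (x -> y)): 0 ≤ 0.42, so result = 1
~y: Gödel ¬ of 0.42 = 0 (operand ≠ 0)
(~y | x) = max(0, 0.81) = 0.81
((~y | x) -> y): 0.81 > 0.42, so result = 0.42
(y -> x): 0.42 ≤ 0.81, so result = 1
((y -> x) -> x): 1 > 0.81, so result = 0.81
(((~y | x) -> y) | ((y -> x) -> x)) = max(0.42, 0.81) = 0.81
((((~y | x) -> y) | ((y -> x) -> x)) | y) = max(0.81, 0.42) = 0.81
((~(~x -> ((x & y) | (x | x))) -> (x -> y)) -> ((((~y | x) -> y) | ((y -> x) -> x)) | y)): 1 > 0.81, so result = 0.81

0.81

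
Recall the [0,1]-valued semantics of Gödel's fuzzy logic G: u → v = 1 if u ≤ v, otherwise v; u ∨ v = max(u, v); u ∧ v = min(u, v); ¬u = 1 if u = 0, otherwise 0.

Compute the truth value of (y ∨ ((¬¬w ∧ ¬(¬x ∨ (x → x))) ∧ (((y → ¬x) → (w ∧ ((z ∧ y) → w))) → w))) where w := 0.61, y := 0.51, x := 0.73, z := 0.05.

¬w: Gödel ¬ of 0.61 = 0 (operand ≠ 0)
¬¬w: Gödel ¬ of 0 = 1 (operand is 0)
¬x: Gödel ¬ of 0.73 = 0 (operand ≠ 0)
(x → x): 0.73 ≤ 0.73, so result = 1
(¬x ∨ (x → x)) = max(0, 1) = 1
¬(¬x ∨ (x → x)): Gödel ¬ of 1 = 0 (operand ≠ 0)
(¬¬w ∧ ¬(¬x ∨ (x → x))) = min(1, 0) = 0
¬x: Gödel ¬ of 0.73 = 0 (operand ≠ 0)
(y → ¬x): 0.51 > 0, so result = 0
(z ∧ y) = min(0.05, 0.51) = 0.05
((z ∧ y) → w): 0.05 ≤ 0.61, so result = 1
(w ∧ ((z ∧ y) → w)) = min(0.61, 1) = 0.61
((y → ¬x) → (w ∧ ((z ∧ y) → w))): 0 ≤ 0.61, so result = 1
(((y → ¬x) → (w ∧ ((z ∧ y) → w))) → w): 1 > 0.61, so result = 0.61
((¬¬w ∧ ¬(¬x ∨ (x → x))) ∧ (((y → ¬x) → (w ∧ ((z ∧ y) → w))) → w)) = min(0, 0.61) = 0
(y ∨ ((¬¬w ∧ ¬(¬x ∨ (x → x))) ∧ (((y → ¬x) → (w ∧ ((z ∧ y) → w))) → w))) = max(0.51, 0) = 0.51

0.51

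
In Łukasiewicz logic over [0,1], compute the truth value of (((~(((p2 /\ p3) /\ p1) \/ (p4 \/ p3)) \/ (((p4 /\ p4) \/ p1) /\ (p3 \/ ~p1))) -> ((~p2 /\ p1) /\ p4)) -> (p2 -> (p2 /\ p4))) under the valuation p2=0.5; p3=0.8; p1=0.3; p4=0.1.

(p2 /\ p3) = min(0.5, 0.8) = 0.5
((p2 /\ p3) /\ p1) = min(0.5, 0.3) = 0.3
(p4 \/ p3) = max(0.1, 0.8) = 0.8
(((p2 /\ p3) /\ p1) \/ (p4 \/ p3)) = max(0.3, 0.8) = 0.8
~(((p2 /\ p3) /\ p1) \/ (p4 \/ p3)): Łukasiewicz ¬ gives 1 − 0.8 = 0.2
(p4 /\ p4) = min(0.1, 0.1) = 0.1
((p4 /\ p4) \/ p1) = max(0.1, 0.3) = 0.3
~p1: Łukasiewicz ¬ gives 1 − 0.3 = 0.7
(p3 \/ ~p1) = max(0.8, 0.7) = 0.8
(((p4 /\ p4) \/ p1) /\ (p3 \/ ~p1)) = min(0.3, 0.8) = 0.3
(~(((p2 /\ p3) /\ p1) \/ (p4 \/ p3)) \/ (((p4 /\ p4) \/ p1) /\ (p3 \/ ~p1))) = max(0.2, 0.3) = 0.3
~p2: Łukasiewicz ¬ gives 1 − 0.5 = 0.5
(~p2 /\ p1) = min(0.5, 0.3) = 0.3
((~p2 /\ p1) /\ p4) = min(0.3, 0.1) = 0.1
((~(((p2 /\ p3) /\ p1) \/ (p4 \/ p3)) \/ (((p4 /\ p4) \/ p1) /\ (p3 \/ ~p1))) -> ((~p2 /\ p1) /\ p4)): min(1, 1 − 0.3 + 0.1) = 0.8
(p2 /\ p4) = min(0.5, 0.1) = 0.1
(p2 -> (p2 /\ p4)): min(1, 1 − 0.5 + 0.1) = 0.6
(((~(((p2 /\ p3) /\ p1) \/ (p4 \/ p3)) \/ (((p4 /\ p4) \/ p1) /\ (p3 \/ ~p1))) -> ((~p2 /\ p1) /\ p4)) -> (p2 -> (p2 /\ p4))): min(1, 1 − 0.8 + 0.6) = 0.8

0.80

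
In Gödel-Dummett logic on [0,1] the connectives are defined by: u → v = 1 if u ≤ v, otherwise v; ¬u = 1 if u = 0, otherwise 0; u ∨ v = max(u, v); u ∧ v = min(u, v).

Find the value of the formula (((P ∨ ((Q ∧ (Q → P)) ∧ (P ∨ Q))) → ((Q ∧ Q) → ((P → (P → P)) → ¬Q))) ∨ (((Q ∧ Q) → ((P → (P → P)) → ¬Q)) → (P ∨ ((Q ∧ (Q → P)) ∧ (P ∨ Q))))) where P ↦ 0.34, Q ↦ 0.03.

1.00

(Q → P): 0.03 ≤ 0.34, so result = 1
(Q ∧ (Q → P)) = min(0.03, 1) = 0.03
(P ∨ Q) = max(0.34, 0.03) = 0.34
((Q ∧ (Q → P)) ∧ (P ∨ Q)) = min(0.03, 0.34) = 0.03
(P ∨ ((Q ∧ (Q → P)) ∧ (P ∨ Q))) = max(0.34, 0.03) = 0.34
(Q ∧ Q) = min(0.03, 0.03) = 0.03
(P → P): 0.34 ≤ 0.34, so result = 1
(P → (P → P)): 0.34 ≤ 1, so result = 1
¬Q: Gödel ¬ of 0.03 = 0 (operand ≠ 0)
((P → (P → P)) → ¬Q): 1 > 0, so result = 0
((Q ∧ Q) → ((P → (P → P)) → ¬Q)): 0.03 > 0, so result = 0
((P ∨ ((Q ∧ (Q → P)) ∧ (P ∨ Q))) → ((Q ∧ Q) → ((P → (P → P)) → ¬Q))): 0.34 > 0, so result = 0
(Q ∧ Q) = min(0.03, 0.03) = 0.03
(P → P): 0.34 ≤ 0.34, so result = 1
(P → (P → P)): 0.34 ≤ 1, so result = 1
¬Q: Gödel ¬ of 0.03 = 0 (operand ≠ 0)
((P → (P → P)) → ¬Q): 1 > 0, so result = 0
((Q ∧ Q) → ((P → (P → P)) → ¬Q)): 0.03 > 0, so result = 0
(Q → P): 0.03 ≤ 0.34, so result = 1
(Q ∧ (Q → P)) = min(0.03, 1) = 0.03
(P ∨ Q) = max(0.34, 0.03) = 0.34
((Q ∧ (Q → P)) ∧ (P ∨ Q)) = min(0.03, 0.34) = 0.03
(P ∨ ((Q ∧ (Q → P)) ∧ (P ∨ Q))) = max(0.34, 0.03) = 0.34
(((Q ∧ Q) → ((P → (P → P)) → ¬Q)) → (P ∨ ((Q ∧ (Q → P)) ∧ (P ∨ Q)))): 0 ≤ 0.34, so result = 1
(((P ∨ ((Q ∧ (Q → P)) ∧ (P ∨ Q))) → ((Q ∧ Q) → ((P → (P → P)) → ¬Q))) ∨ (((Q ∧ Q) → ((P → (P → P)) → ¬Q)) → (P ∨ ((Q ∧ (Q → P)) ∧ (P ∨ Q))))) = max(0, 1) = 1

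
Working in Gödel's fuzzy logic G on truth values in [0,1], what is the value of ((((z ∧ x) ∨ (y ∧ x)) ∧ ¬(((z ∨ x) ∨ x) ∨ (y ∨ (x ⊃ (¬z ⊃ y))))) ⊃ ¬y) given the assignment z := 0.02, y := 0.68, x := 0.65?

(z ∧ x) = min(0.02, 0.65) = 0.02
(y ∧ x) = min(0.68, 0.65) = 0.65
((z ∧ x) ∨ (y ∧ x)) = max(0.02, 0.65) = 0.65
(z ∨ x) = max(0.02, 0.65) = 0.65
((z ∨ x) ∨ x) = max(0.65, 0.65) = 0.65
¬z: Gödel ¬ of 0.02 = 0 (operand ≠ 0)
(¬z ⊃ y): 0 ≤ 0.68, so result = 1
(x ⊃ (¬z ⊃ y)): 0.65 ≤ 1, so result = 1
(y ∨ (x ⊃ (¬z ⊃ y))) = max(0.68, 1) = 1
(((z ∨ x) ∨ x) ∨ (y ∨ (x ⊃ (¬z ⊃ y)))) = max(0.65, 1) = 1
¬(((z ∨ x) ∨ x) ∨ (y ∨ (x ⊃ (¬z ⊃ y)))): Gödel ¬ of 1 = 0 (operand ≠ 0)
(((z ∧ x) ∨ (y ∧ x)) ∧ ¬(((z ∨ x) ∨ x) ∨ (y ∨ (x ⊃ (¬z ⊃ y))))) = min(0.65, 0) = 0
¬y: Gödel ¬ of 0.68 = 0 (operand ≠ 0)
((((z ∧ x) ∨ (y ∧ x)) ∧ ¬(((z ∨ x) ∨ x) ∨ (y ∨ (x ⊃ (¬z ⊃ y))))) ⊃ ¬y): 0 ≤ 0, so result = 1

1.00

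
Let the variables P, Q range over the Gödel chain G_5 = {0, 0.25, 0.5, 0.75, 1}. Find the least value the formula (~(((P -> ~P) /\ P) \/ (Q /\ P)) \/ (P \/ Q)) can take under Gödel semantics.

0.25

The minimum is attained at P = 0.25, Q = 0.25:
  ~P: Gödel ¬ of 0.25 = 0 (operand ≠ 0)
  (P -> ~P): 0.25 > 0, so result = 0
  ((P -> ~P) /\ P) = min(0, 0.25) = 0
  (Q /\ P) = min(0.25, 0.25) = 0.25
  (((P -> ~P) /\ P) \/ (Q /\ P)) = max(0, 0.25) = 0.25
  ~(((P -> ~P) /\ P) \/ (Q /\ P)): Gödel ¬ of 0.25 = 0 (operand ≠ 0)
  (P \/ Q) = max(0.25, 0.25) = 0.25
  (~(((P -> ~P) /\ P) \/ (Q /\ P)) \/ (P \/ Q)) = max(0, 0.25) = 0.25
Checking all 25 assignments confirms none give a value below 0.25.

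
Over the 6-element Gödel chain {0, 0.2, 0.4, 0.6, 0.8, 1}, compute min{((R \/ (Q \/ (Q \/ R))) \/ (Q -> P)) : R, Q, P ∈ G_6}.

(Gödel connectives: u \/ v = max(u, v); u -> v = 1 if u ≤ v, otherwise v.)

0.20

The minimum is attained at R = 0, Q = 0.2, P = 0:
  (Q \/ R) = max(0.2, 0) = 0.2
  (Q \/ (Q \/ R)) = max(0.2, 0.2) = 0.2
  (R \/ (Q \/ (Q \/ R))) = max(0, 0.2) = 0.2
  (Q -> P): 0.2 > 0, so result = 0
  ((R \/ (Q \/ (Q \/ R))) \/ (Q -> P)) = max(0.2, 0) = 0.2
Checking all 216 assignments confirms none give a value below 0.20.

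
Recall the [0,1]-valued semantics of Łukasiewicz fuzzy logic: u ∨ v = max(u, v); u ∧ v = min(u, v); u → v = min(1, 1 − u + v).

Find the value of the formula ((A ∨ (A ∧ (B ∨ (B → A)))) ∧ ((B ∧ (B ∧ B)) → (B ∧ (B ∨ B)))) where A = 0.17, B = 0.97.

(B → A): min(1, 1 − 0.97 + 0.17) = 0.2
(B ∨ (B → A)) = max(0.97, 0.2) = 0.97
(A ∧ (B ∨ (B → A))) = min(0.17, 0.97) = 0.17
(A ∨ (A ∧ (B ∨ (B → A)))) = max(0.17, 0.17) = 0.17
(B ∧ B) = min(0.97, 0.97) = 0.97
(B ∧ (B ∧ B)) = min(0.97, 0.97) = 0.97
(B ∨ B) = max(0.97, 0.97) = 0.97
(B ∧ (B ∨ B)) = min(0.97, 0.97) = 0.97
((B ∧ (B ∧ B)) → (B ∧ (B ∨ B))): min(1, 1 − 0.97 + 0.97) = 1
((A ∨ (A ∧ (B ∨ (B → A)))) ∧ ((B ∧ (B ∧ B)) → (B ∧ (B ∨ B)))) = min(0.17, 1) = 0.17

0.17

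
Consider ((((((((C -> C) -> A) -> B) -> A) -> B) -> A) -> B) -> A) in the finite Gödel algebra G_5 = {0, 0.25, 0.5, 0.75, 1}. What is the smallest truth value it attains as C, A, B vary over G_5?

The minimum is attained at C = 0, A = 0, B = 0:
  (C -> C): 0 ≤ 0, so result = 1
  ((C -> C) -> A): 1 > 0, so result = 0
  (((C -> C) -> A) -> B): 0 ≤ 0, so result = 1
  ((((C -> C) -> A) -> B) -> A): 1 > 0, so result = 0
  (((((C -> C) -> A) -> B) -> A) -> B): 0 ≤ 0, so result = 1
  ((((((C -> C) -> A) -> B) -> A) -> B) -> A): 1 > 0, so result = 0
  (((((((C -> C) -> A) -> B) -> A) -> B) -> A) -> B): 0 ≤ 0, so result = 1
  ((((((((C -> C) -> A) -> B) -> A) -> B) -> A) -> B) -> A): 1 > 0, so result = 0
Checking all 125 assignments confirms none give a value below 0.00.

0.00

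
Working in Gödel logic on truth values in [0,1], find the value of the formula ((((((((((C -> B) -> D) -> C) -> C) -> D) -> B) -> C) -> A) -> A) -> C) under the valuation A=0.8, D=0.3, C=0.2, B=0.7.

0.20

(C -> B): 0.2 ≤ 0.7, so result = 1
((C -> B) -> D): 1 > 0.3, so result = 0.3
(((C -> B) -> D) -> C): 0.3 > 0.2, so result = 0.2
((((C -> B) -> D) -> C) -> C): 0.2 ≤ 0.2, so result = 1
(((((C -> B) -> D) -> C) -> C) -> D): 1 > 0.3, so result = 0.3
((((((C -> B) -> D) -> C) -> C) -> D) -> B): 0.3 ≤ 0.7, so result = 1
(((((((C -> B) -> D) -> C) -> C) -> D) -> B) -> C): 1 > 0.2, so result = 0.2
((((((((C -> B) -> D) -> C) -> C) -> D) -> B) -> C) -> A): 0.2 ≤ 0.8, so result = 1
(((((((((C -> B) -> D) -> C) -> C) -> D) -> B) -> C) -> A) -> A): 1 > 0.8, so result = 0.8
((((((((((C -> B) -> D) -> C) -> C) -> D) -> B) -> C) -> A) -> A) -> C): 0.8 > 0.2, so result = 0.2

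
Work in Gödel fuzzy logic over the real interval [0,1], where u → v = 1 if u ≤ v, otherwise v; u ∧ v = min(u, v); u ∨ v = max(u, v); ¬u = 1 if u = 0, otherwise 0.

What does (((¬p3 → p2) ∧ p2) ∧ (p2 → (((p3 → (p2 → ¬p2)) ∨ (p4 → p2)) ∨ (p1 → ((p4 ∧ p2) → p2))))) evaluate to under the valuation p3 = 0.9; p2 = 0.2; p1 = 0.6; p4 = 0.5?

0.20

¬p3: Gödel ¬ of 0.9 = 0 (operand ≠ 0)
(¬p3 → p2): 0 ≤ 0.2, so result = 1
((¬p3 → p2) ∧ p2) = min(1, 0.2) = 0.2
¬p2: Gödel ¬ of 0.2 = 0 (operand ≠ 0)
(p2 → ¬p2): 0.2 > 0, so result = 0
(p3 → (p2 → ¬p2)): 0.9 > 0, so result = 0
(p4 → p2): 0.5 > 0.2, so result = 0.2
((p3 → (p2 → ¬p2)) ∨ (p4 → p2)) = max(0, 0.2) = 0.2
(p4 ∧ p2) = min(0.5, 0.2) = 0.2
((p4 ∧ p2) → p2): 0.2 ≤ 0.2, so result = 1
(p1 → ((p4 ∧ p2) → p2)): 0.6 ≤ 1, so result = 1
(((p3 → (p2 → ¬p2)) ∨ (p4 → p2)) ∨ (p1 → ((p4 ∧ p2) → p2))) = max(0.2, 1) = 1
(p2 → (((p3 → (p2 → ¬p2)) ∨ (p4 → p2)) ∨ (p1 → ((p4 ∧ p2) → p2)))): 0.2 ≤ 1, so result = 1
(((¬p3 → p2) ∧ p2) ∧ (p2 → (((p3 → (p2 → ¬p2)) ∨ (p4 → p2)) ∨ (p1 → ((p4 ∧ p2) → p2))))) = min(0.2, 1) = 0.2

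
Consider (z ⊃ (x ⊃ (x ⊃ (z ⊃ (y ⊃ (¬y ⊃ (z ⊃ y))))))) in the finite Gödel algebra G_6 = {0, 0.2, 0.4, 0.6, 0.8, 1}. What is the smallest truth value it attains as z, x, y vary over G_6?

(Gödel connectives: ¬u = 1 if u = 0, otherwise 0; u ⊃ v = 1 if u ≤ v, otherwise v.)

Every assignment gives 1. For instance at z = 0, x = 0, y = 0:
  ¬y: Gödel ¬ of 0 = 1 (operand is 0)
  (z ⊃ y): 0 ≤ 0, so result = 1
  (¬y ⊃ (z ⊃ y)): 1 ≤ 1, so result = 1
  (y ⊃ (¬y ⊃ (z ⊃ y))): 0 ≤ 1, so result = 1
  (z ⊃ (y ⊃ (¬y ⊃ (z ⊃ y)))): 0 ≤ 1, so result = 1
  (x ⊃ (z ⊃ (y ⊃ (¬y ⊃ (z ⊃ y))))): 0 ≤ 1, so result = 1
  (x ⊃ (x ⊃ (z ⊃ (y ⊃ (¬y ⊃ (z ⊃ y)))))): 0 ≤ 1, so result = 1
  (z ⊃ (x ⊃ (x ⊃ (z ⊃ (y ⊃ (¬y ⊃ (z ⊃ y))))))): 0 ≤ 1, so result = 1
All 216 assignments give value 1 — the formula is a G_6-tautology.

1.00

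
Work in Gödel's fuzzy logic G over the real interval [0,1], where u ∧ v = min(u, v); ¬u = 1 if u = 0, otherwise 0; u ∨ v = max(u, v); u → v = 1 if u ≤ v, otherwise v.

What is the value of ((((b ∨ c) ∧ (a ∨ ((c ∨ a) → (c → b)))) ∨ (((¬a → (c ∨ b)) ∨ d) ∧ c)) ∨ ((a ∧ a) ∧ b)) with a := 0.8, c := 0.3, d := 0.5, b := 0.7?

0.70

(b ∨ c) = max(0.7, 0.3) = 0.7
(c ∨ a) = max(0.3, 0.8) = 0.8
(c → b): 0.3 ≤ 0.7, so result = 1
((c ∨ a) → (c → b)): 0.8 ≤ 1, so result = 1
(a ∨ ((c ∨ a) → (c → b))) = max(0.8, 1) = 1
((b ∨ c) ∧ (a ∨ ((c ∨ a) → (c → b)))) = min(0.7, 1) = 0.7
¬a: Gödel ¬ of 0.8 = 0 (operand ≠ 0)
(c ∨ b) = max(0.3, 0.7) = 0.7
(¬a → (c ∨ b)): 0 ≤ 0.7, so result = 1
((¬a → (c ∨ b)) ∨ d) = max(1, 0.5) = 1
(((¬a → (c ∨ b)) ∨ d) ∧ c) = min(1, 0.3) = 0.3
(((b ∨ c) ∧ (a ∨ ((c ∨ a) → (c → b)))) ∨ (((¬a → (c ∨ b)) ∨ d) ∧ c)) = max(0.7, 0.3) = 0.7
(a ∧ a) = min(0.8, 0.8) = 0.8
((a ∧ a) ∧ b) = min(0.8, 0.7) = 0.7
((((b ∨ c) ∧ (a ∨ ((c ∨ a) → (c → b)))) ∨ (((¬a → (c ∨ b)) ∨ d) ∧ c)) ∨ ((a ∧ a) ∧ b)) = max(0.7, 0.7) = 0.7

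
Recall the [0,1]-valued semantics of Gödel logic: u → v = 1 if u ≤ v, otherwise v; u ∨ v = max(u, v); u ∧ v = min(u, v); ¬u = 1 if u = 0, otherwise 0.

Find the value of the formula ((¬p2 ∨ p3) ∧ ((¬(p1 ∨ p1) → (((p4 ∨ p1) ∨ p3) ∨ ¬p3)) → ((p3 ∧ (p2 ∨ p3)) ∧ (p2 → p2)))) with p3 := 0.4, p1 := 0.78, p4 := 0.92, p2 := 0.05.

0.40

¬p2: Gödel ¬ of 0.05 = 0 (operand ≠ 0)
(¬p2 ∨ p3) = max(0, 0.4) = 0.4
(p1 ∨ p1) = max(0.78, 0.78) = 0.78
¬(p1 ∨ p1): Gödel ¬ of 0.78 = 0 (operand ≠ 0)
(p4 ∨ p1) = max(0.92, 0.78) = 0.92
((p4 ∨ p1) ∨ p3) = max(0.92, 0.4) = 0.92
¬p3: Gödel ¬ of 0.4 = 0 (operand ≠ 0)
(((p4 ∨ p1) ∨ p3) ∨ ¬p3) = max(0.92, 0) = 0.92
(¬(p1 ∨ p1) → (((p4 ∨ p1) ∨ p3) ∨ ¬p3)): 0 ≤ 0.92, so result = 1
(p2 ∨ p3) = max(0.05, 0.4) = 0.4
(p3 ∧ (p2 ∨ p3)) = min(0.4, 0.4) = 0.4
(p2 → p2): 0.05 ≤ 0.05, so result = 1
((p3 ∧ (p2 ∨ p3)) ∧ (p2 → p2)) = min(0.4, 1) = 0.4
((¬(p1 ∨ p1) → (((p4 ∨ p1) ∨ p3) ∨ ¬p3)) → ((p3 ∧ (p2 ∨ p3)) ∧ (p2 → p2))): 1 > 0.4, so result = 0.4
((¬p2 ∨ p3) ∧ ((¬(p1 ∨ p1) → (((p4 ∨ p1) ∨ p3) ∨ ¬p3)) → ((p3 ∧ (p2 ∨ p3)) ∧ (p2 → p2)))) = min(0.4, 0.4) = 0.4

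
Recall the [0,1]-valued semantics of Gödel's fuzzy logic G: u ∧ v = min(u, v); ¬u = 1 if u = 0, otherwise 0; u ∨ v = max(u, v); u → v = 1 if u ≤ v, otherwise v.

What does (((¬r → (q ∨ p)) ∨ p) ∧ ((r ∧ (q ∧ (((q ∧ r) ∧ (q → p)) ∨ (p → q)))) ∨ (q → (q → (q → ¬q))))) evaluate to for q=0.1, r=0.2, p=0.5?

¬r: Gödel ¬ of 0.2 = 0 (operand ≠ 0)
(q ∨ p) = max(0.1, 0.5) = 0.5
(¬r → (q ∨ p)): 0 ≤ 0.5, so result = 1
((¬r → (q ∨ p)) ∨ p) = max(1, 0.5) = 1
(q ∧ r) = min(0.1, 0.2) = 0.1
(q → p): 0.1 ≤ 0.5, so result = 1
((q ∧ r) ∧ (q → p)) = min(0.1, 1) = 0.1
(p → q): 0.5 > 0.1, so result = 0.1
(((q ∧ r) ∧ (q → p)) ∨ (p → q)) = max(0.1, 0.1) = 0.1
(q ∧ (((q ∧ r) ∧ (q → p)) ∨ (p → q))) = min(0.1, 0.1) = 0.1
(r ∧ (q ∧ (((q ∧ r) ∧ (q → p)) ∨ (p → q)))) = min(0.2, 0.1) = 0.1
¬q: Gödel ¬ of 0.1 = 0 (operand ≠ 0)
(q → ¬q): 0.1 > 0, so result = 0
(q → (q → ¬q)): 0.1 > 0, so result = 0
(q → (q → (q → ¬q))): 0.1 > 0, so result = 0
((r ∧ (q ∧ (((q ∧ r) ∧ (q → p)) ∨ (p → q)))) ∨ (q → (q → (q → ¬q)))) = max(0.1, 0) = 0.1
(((¬r → (q ∨ p)) ∨ p) ∧ ((r ∧ (q ∧ (((q ∧ r) ∧ (q → p)) ∨ (p → q)))) ∨ (q → (q → (q → ¬q))))) = min(1, 0.1) = 0.1

0.10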